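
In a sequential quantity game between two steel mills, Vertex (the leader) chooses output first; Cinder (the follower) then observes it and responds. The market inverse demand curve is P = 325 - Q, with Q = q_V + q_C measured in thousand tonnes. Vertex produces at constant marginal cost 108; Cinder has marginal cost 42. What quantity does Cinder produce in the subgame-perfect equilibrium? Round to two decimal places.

The follower Cinder best-responds to any q_V: π_C = (325 - Q)q_C - 42q_C.
∂π_C/∂q_C = 283 - q_V - 2q_C = 0 gives the reaction function q_C = (283 - q_V)/2.
The leader anticipates this reaction. Substituting into P = 325 - Q gives P = 367/2 - (1/2)q_V, so π_V = (367/2 - (1/2)q_V)q_V - 108q_V.
Leader FOC: 151/2 - q_V = 0, so q_V = 151/2.
Then q_C = (283 - 151/2)/2 = 415/4.

103.75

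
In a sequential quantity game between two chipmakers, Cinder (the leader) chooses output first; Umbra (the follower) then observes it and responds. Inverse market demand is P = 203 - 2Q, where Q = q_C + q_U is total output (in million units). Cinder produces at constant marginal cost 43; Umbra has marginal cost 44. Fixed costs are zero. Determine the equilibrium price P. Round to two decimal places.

Solve by backward induction. Given q_C, the follower Umbra maximises π_U = (203 - 2q_C - 2q_U)q_U - 44q_U.
Follower FOC: 159 - 2q_C - 4q_U = 0, so q_U(q_C) = (159 - 2q_C)/4.
The leader anticipates this reaction. Substituting into P = 203 - 2Q gives P = 247/2 - q_C, so π_C = (247/2 - q_C)q_C - 43q_C.
Maximising: ∂π_C/∂q_C = 161/2 - 2q_C = 0, giving q_C = 161/4.
Then q_U = (159 - 2·(161/4))/4 = 157/8.
Total output Q = 479/8, so price P = 203 - 2·(479/8) = 333/4.

83.25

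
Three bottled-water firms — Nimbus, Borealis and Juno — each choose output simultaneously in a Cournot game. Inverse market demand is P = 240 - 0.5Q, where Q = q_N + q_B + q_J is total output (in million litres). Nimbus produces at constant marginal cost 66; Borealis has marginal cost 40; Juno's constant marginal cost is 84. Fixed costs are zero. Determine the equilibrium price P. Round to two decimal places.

Nimbus's profit: π_N = (240 - 0.5Q)q_N - (66q_N). Setting ∂π_N/∂q_N = 0: 174 - q_N - (1/2)(q_B + q_J) = 0.
Borealis's profit: π_B = (240 - 0.5Q)q_B - (40q_B). Setting ∂π_B/∂q_B = 0: 200 - q_B - (1/2)(q_N + q_J) = 0.
Juno's profit: π_J = (240 - 0.5Q)q_J - (84q_J). Setting ∂π_J/∂q_J = 0: 156 - q_J - (1/2)(q_N + q_B) = 0.
Summing all 3 equations gives 530 − 2Q = 0, hence Q = 265.
Back-substituting: q_N = (174 − 265/2)/(1/2) = 83, q_B = (200 − 265/2)/(1/2) = 135, q_J = (156 − 265/2)/(1/2) = 47.
Total output Q = 265, so price P = 240 - (1/2)·265 = 215/2.

107.50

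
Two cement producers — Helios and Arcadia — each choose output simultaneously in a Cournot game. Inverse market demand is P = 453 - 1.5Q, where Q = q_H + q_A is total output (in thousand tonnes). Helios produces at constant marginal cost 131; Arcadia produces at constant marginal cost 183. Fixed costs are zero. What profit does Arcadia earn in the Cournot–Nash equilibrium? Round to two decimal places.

3520.30

Helios's profit: π_H = (453 - 1.5Q)q_H - (131q_H). Setting ∂π_H/∂q_H = 0: 322 - 3q_H - (3/2)(q_A) = 0.
Arcadia's profit: π_A = (453 - 1.5Q)q_A - (183q_A). Setting ∂π_A/∂q_A = 0: 270 - 3q_A - (3/2)(q_H) = 0.
Rearranging gives the reaction functions q_H = (322 - (3/2)q_A)/3 and q_A = (270 - (3/2)q_H)/3.
Solving the pair: q_H = 748/9, q_A = 436/9.
Price P = 453 - (3/2)·(1184/9) = 767/3.
Arcadia's profit: (767/3 - 183)·(436/9) = 3520.2963.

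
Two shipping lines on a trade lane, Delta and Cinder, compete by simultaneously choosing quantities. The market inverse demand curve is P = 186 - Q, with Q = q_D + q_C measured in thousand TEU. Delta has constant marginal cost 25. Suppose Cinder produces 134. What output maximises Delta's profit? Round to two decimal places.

13.50

With the rival's output fixed at 134, Delta's profit is π_D = (186 - 134 - q_D)q_D - (25q_D) = (52 - q_D)q_D - (25q_D).
∂π_D/∂q_D = 27 - 2q_D = 0, so q_D = 27/2.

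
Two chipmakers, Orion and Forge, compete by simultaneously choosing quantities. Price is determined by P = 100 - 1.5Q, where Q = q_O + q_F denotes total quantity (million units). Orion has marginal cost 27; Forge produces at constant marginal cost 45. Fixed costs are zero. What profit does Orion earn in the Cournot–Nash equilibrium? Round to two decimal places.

613.41

Orion's profit: π_O = (100 - 1.5Q)q_O - (27q_O). Setting ∂π_O/∂q_O = 0: 73 - 3q_O - (3/2)(q_F) = 0.
Forge's profit: π_F = (100 - 1.5Q)q_F - (45q_F). Setting ∂π_F/∂q_F = 0: 55 - 3q_F - (3/2)(q_O) = 0.
Rearranging gives the reaction functions q_O = (73 - (3/2)q_F)/3 and q_F = (55 - (3/2)q_O)/3.
Solving the pair: q_O = 182/9, q_F = 74/9.
Price P = 100 - (3/2)·(256/9) = 172/3.
Orion's profit: (172/3 - 27)·(182/9) = 613.4074.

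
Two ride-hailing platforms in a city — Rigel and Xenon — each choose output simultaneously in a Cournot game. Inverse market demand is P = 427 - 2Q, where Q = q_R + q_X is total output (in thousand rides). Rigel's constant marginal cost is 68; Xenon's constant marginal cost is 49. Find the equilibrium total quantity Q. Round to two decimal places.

122.83

Rigel's profit: π_R = (427 - 2Q)q_R - (68q_R). Setting ∂π_R/∂q_R = 0: 359 - 4q_R - 2(q_X) = 0.
Xenon's profit: π_X = (427 - 2Q)q_X - (49q_X). Setting ∂π_X/∂q_X = 0: 378 - 4q_X - 2(q_R) = 0.
So q_R = (359 - 2q_X)/4 and q_X = (378 - 2q_R)/4.
Solving the pair: q_R = 170/3, q_X = 397/6.
Total output Q = 170/3 + 397/6 = 737/6.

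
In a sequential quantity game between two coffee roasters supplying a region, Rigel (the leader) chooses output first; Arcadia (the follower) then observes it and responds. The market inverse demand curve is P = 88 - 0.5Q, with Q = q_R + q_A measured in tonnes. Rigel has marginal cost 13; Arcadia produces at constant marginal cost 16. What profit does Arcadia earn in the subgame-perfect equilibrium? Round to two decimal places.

The follower Arcadia best-responds to any q_R: π_A = (88 - 0.5Q)q_A - 16q_A.
Follower FOC: 72 - (1/2)q_R - q_A = 0, so q_A(q_R) = (72 - (1/2)q_R).
The leader anticipates this reaction. Substituting into P = 88 - 0.5Q gives P = 52 - (1/4)q_R, so π_R = (52 - (1/4)q_R)q_R - 13q_R.
Leader FOC: 39 - (1/2)q_R = 0, so q_R = 78.
Then q_A = (72 - (1/2)·78) = 33.
Price P = 88 - (1/2)·111 = 65/2.
Arcadia's profit: (65/2 - 16)·33 = 1089/2.

544.50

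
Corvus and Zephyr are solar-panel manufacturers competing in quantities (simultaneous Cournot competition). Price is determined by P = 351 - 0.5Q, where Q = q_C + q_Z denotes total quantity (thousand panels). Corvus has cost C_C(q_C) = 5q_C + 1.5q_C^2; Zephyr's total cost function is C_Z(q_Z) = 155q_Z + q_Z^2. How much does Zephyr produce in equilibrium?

Corvus's profit: π_C = (351 - 0.5Q)q_C - (5q_C + (3/2)q_C²). Setting ∂π_C/∂q_C = 0: 346 - 4q_C - (1/2)(q_Z) = 0.
Zephyr's profit: π_Z = (351 - 0.5Q)q_Z - (155q_Z + q_Z²). Setting ∂π_Z/∂q_Z = 0: 196 - 3q_Z - (1/2)(q_C) = 0.
Rearranging gives the reaction functions q_C = (346 - (1/2)q_Z)/4 and q_Z = (196 - (1/2)q_C)/3.
Substituting one into the other gives q_C = 80 and q_Z = 52.

52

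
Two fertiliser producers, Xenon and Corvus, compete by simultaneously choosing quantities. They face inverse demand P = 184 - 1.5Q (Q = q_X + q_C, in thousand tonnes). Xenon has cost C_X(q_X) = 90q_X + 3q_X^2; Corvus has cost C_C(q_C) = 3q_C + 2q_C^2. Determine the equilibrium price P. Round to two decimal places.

137.72

Xenon's profit: π_X = (184 - 1.5Q)q_X - (90q_X + 3q_X²). Setting ∂π_X/∂q_X = 0: 94 - 9q_X - (3/2)(q_C) = 0.
Corvus's profit: π_C = (184 - 1.5Q)q_C - (3q_C + 2q_C²). Setting ∂π_C/∂q_C = 0: 181 - 7q_C - (3/2)(q_X) = 0.
Best responses: q_X = (94 - (3/2)q_C)/9, q_C = (181 - (3/2)q_X)/7.
Solving the pair: q_X = 6.3621, q_C = 1984/81.
Total output Q = 30.8560, so price P = 184 - (3/2)·30.8560 = 137.7160.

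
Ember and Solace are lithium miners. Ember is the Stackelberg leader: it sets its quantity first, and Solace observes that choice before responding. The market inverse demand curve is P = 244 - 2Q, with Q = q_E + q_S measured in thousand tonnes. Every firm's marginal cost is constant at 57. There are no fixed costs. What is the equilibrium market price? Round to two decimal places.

Solve by backward induction. Given q_E, the follower Solace maximises π_S = (244 - 2q_E - 2q_S)q_S - 57q_S.
∂π_S/∂q_S = 187 - 2q_E - 4q_S = 0 gives the reaction function q_S = (187 - 2q_E)/4.
Ember substitutes q_S(q_E) into its own profit: π_E = q_E(244 - 2q_E - (187 - 2q_E)/2) - 57q_E = (301/2 - q_E)q_E - 57q_E.
Leader FOC: 187/2 - 2q_E = 0, so q_E = 187/4.
Then q_S = (187 - 2·(187/4))/4 = 187/8.
Total output Q = 561/8, so price P = 244 - 2·(561/8) = 415/4.

103.75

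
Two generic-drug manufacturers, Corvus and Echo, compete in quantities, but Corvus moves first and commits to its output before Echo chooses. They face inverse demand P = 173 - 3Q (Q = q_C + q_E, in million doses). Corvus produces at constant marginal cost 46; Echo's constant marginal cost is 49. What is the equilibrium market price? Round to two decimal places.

The follower Echo best-responds to any q_C: π_E = (173 - 3Q)q_E - 49q_E.
Setting the follower's marginal profit to zero, 124 - 3q_C - 6q_E = 0, i.e. q_E = (124 - 3q_C)/6.
Corvus substitutes q_E(q_C) into its own profit: π_C = q_C(173 - 3q_C - (124 - 3q_C)/2) - 46q_C = (111 - (3/2)q_C)q_C - 46q_C.
Leader FOC: 65 - 3q_C = 0, so q_C = 65/3.
Then q_E = (124 - 3·(65/3))/6 = 59/6.
Total output Q = 63/2, so price P = 173 - 3·(63/2) = 157/2.

78.50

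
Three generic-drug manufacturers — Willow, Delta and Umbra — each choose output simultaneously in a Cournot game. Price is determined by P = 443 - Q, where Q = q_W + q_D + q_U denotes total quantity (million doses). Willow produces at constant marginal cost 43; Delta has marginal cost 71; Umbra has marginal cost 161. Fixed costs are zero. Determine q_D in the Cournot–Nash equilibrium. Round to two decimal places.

Willow's profit: π_W = (443 - Q)q_W - (43q_W). Setting ∂π_W/∂q_W = 0: 400 - 2q_W - (q_D + q_U) = 0.
Delta's first-order condition: 372 - 2q_D - (q_W + q_U) = 0.
Umbra's first-order condition: 282 - 2q_U - (q_W + q_D) = 0.
Adding the 3 conditions: 1054 − 2Q − 2Q = 0, i.e. Q = 527/2.
Back-substituting: q_W = (400 − 527/2) = 273/2, q_D = (372 − 527/2) = 217/2, q_U = (282 − 527/2) = 37/2.

108.50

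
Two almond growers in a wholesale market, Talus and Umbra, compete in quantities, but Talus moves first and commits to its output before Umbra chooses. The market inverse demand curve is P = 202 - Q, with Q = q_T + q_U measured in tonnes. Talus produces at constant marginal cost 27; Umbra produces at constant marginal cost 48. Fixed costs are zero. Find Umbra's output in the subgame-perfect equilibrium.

The follower Umbra best-responds to any q_T: π_U = (202 - Q)q_U - 48q_U.
∂π_U/∂q_U = 154 - q_T - 2q_U = 0 gives the reaction function q_U = (154 - q_T)/2.
The leader anticipates this reaction. Substituting into P = 202 - Q gives P = 125 - (1/2)q_T, so π_T = (125 - (1/2)q_T)q_T - 27q_T.
Maximising: ∂π_T/∂q_T = 98 - q_T = 0, giving q_T = 98.
Then q_U = (154 - 98)/2 = 28.

28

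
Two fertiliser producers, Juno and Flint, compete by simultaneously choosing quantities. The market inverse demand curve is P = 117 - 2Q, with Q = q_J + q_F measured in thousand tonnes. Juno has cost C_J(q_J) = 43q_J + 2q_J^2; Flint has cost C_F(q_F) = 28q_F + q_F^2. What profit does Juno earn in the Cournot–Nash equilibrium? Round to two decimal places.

Juno's profit: π_J = (117 - 2Q)q_J - (43q_J + 2q_J²). Setting ∂π_J/∂q_J = 0: 74 - 8q_J - 2(q_F) = 0.
Flint's profit: π_F = (117 - 2Q)q_F - (28q_F + q_F²). Setting ∂π_F/∂q_F = 0: 89 - 6q_F - 2(q_J) = 0.
Best responses: q_J = (74 - 2q_F)/8, q_F = (89 - 2q_J)/6.
Solving the pair: q_J = 133/22, q_F = 141/11.
Price P = 117 - 2·(415/22) = 872/11.
Juno's profit: (872/11)·(133/22) - 43·(133/22) - 2(133/22)² = 146.1901.

146.19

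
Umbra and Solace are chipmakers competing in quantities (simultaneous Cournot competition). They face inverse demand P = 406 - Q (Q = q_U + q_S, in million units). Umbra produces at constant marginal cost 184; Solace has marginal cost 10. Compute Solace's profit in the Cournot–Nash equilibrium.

36100

Umbra's profit: π_U = (406 - Q)q_U - (184q_U). Setting ∂π_U/∂q_U = 0: 222 - 2q_U - (q_S) = 0.
Solace's profit: π_S = (406 - Q)q_S - (10q_S). Setting ∂π_S/∂q_S = 0: 396 - 2q_S - (q_U) = 0.
Rearranging gives the reaction functions q_U = (222 - q_S)/2 and q_S = (396 - q_U)/2.
Solving the pair: q_U = 16, q_S = 190.
Price P = 406 - 206 = 200.
Solace's profit: (200 - 10)·190 = 36100.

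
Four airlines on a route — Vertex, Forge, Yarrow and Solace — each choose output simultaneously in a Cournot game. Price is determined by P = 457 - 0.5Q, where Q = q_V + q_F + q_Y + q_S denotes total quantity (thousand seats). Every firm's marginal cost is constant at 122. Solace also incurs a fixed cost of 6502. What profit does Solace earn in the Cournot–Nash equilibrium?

2476

Each firm earns π_i = (457 - 0.5Q)q_i - 122q_i.
Setting ∂π_i/∂q_i = 0 with rivals' quantities fixed: 335 - q_i - (1/2)·Σ_{j≠i} q_j = 0.
With identical firms every q_j equals q_i, so Σ_{j≠i} q_j = 3q_i and 335 = (5/2)q_i, giving q_i = 134.
Price P = 457 - (1/2)·536 = 189.
Solace's profit: (189 - 122)·134 - 6502 = 2476.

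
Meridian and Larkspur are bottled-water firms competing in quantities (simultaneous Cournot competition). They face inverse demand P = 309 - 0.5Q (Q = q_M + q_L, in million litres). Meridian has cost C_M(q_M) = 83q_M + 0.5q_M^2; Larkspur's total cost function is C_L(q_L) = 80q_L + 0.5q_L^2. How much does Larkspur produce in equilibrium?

Meridian's profit: π_M = (309 - 0.5Q)q_M - (83q_M + (1/2)q_M²). Setting ∂π_M/∂q_M = 0: 226 - 2q_M - (1/2)(q_L) = 0.
Larkspur's first-order condition: 229 - 2q_L - (1/2)(q_M) = 0.
Best responses: q_M = (226 - (1/2)q_L)/2, q_L = (229 - (1/2)q_M)/2.
Solving the pair: q_M = 90, q_L = 92.

92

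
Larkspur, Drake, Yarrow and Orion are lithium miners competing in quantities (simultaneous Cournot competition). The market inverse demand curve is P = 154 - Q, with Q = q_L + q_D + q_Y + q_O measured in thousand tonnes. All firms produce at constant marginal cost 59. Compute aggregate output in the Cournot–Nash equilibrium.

A representative firm's profit is π_i = q_i(154 - Q) - 59q_i.
Setting ∂π_i/∂q_i = 0 with rivals' quantities fixed: 95 - 2q_i - Σ_{j≠i} q_j = 0.
With identical firms every q_j equals q_i, so Σ_{j≠i} q_j = 3q_i and 95 = 5q_i, giving q_i = 19.
Total output Q = 19 + 19 + 19 + 19 = 76.

76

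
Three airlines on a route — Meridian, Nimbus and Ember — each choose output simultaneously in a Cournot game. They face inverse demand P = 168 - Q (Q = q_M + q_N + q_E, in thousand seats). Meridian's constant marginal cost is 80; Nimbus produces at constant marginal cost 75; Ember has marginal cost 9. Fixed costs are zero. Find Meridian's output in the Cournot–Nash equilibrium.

Meridian's profit: π_M = (168 - Q)q_M - (80q_M). Setting ∂π_M/∂q_M = 0: 88 - 2q_M - (q_N + q_E) = 0.
Nimbus's first-order condition: 93 - 2q_N - (q_M + q_E) = 0.
Ember's profit: π_E = (168 - Q)q_E - (9q_E). Setting ∂π_E/∂q_E = 0: 159 - 2q_E - (q_M + q_N) = 0.
Adding the 3 conditions: 340 − 2Q − 2Q = 0, i.e. Q = 85.
Back-substituting: q_M = (88 − 85) = 3, q_N = (93 − 85) = 8, q_E = (159 − 85) = 74.

3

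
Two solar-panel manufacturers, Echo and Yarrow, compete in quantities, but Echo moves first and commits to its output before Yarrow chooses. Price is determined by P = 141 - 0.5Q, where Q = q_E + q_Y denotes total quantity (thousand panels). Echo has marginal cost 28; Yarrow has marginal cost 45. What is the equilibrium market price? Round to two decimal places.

60.50

The follower Yarrow best-responds to any q_E: π_Y = (141 - 0.5Q)q_Y - 45q_Y.
Setting the follower's marginal profit to zero, 96 - (1/2)q_E - q_Y = 0, i.e. q_Y = (96 - (1/2)q_E).
Echo substitutes q_Y(q_E) into its own profit: π_E = q_E(141 - (1/2)q_E - (96 - (1/2)q_E)/2) - 28q_E = (93 - (1/4)q_E)q_E - 28q_E.
The leader's first-order condition 65 - (1/2)q_E = 0 yields q_E = 130.
Then q_Y = (96 - (1/2)·130) = 31.
Total output Q = 161, so price P = 141 - (1/2)·161 = 121/2.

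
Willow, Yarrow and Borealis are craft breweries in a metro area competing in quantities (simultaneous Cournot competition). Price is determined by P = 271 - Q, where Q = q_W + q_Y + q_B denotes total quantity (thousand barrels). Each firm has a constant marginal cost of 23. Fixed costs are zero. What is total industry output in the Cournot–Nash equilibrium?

Each firm earns π_i = (271 - Q)q_i - 23q_i.
First-order condition (treating rivals' output as given): 248 - 2q_i - Σ_{j≠i} q_j = 0.
By symmetry each firm produces the same amount; substituting Σ_{j≠i} q_j = 2q_i yields q_i = 248/4 = 62.
Total output Q = 62 + 62 + 62 = 186.

186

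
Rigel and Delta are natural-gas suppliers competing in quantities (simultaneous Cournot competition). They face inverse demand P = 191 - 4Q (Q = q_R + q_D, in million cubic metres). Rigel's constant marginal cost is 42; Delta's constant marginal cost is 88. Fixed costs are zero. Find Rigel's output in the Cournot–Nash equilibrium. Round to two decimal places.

Rigel's profit: π_R = (191 - 4Q)q_R - (42q_R). Setting ∂π_R/∂q_R = 0: 149 - 8q_R - 4(q_D) = 0.
Delta's first-order condition: 103 - 8q_D - 4(q_R) = 0.
Best responses: q_R = (149 - 4q_D)/8, q_D = (103 - 4q_R)/8.
Solving the pair: q_R = 65/4, q_D = 19/4.

16.25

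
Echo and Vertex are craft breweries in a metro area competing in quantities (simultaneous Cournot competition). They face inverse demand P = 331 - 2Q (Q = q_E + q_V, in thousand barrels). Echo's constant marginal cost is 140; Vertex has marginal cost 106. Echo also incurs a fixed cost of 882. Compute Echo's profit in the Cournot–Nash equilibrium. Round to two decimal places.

Echo's profit: π_E = (331 - 2Q)q_E - (140q_E). Setting ∂π_E/∂q_E = 0: 191 - 4q_E - 2(q_V) = 0.
Vertex's first-order condition: 225 - 4q_V - 2(q_E) = 0.
Rearranging gives the reaction functions q_E = (191 - 2q_V)/4 and q_V = (225 - 2q_E)/4.
Solving the pair: q_E = 157/6, q_V = 259/6.
Price P = 331 - 2·(208/3) = 577/3.
Echo's profit: (577/3 - 140)·(157/6) - 882 = 487.3889.

487.39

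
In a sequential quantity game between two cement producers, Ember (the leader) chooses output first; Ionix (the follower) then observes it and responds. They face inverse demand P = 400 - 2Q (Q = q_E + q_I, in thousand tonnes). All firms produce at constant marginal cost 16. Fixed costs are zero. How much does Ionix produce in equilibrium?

The follower Ionix best-responds to any q_E: π_I = (400 - 2Q)q_I - 16q_I.
∂π_I/∂q_I = 384 - 2q_E - 4q_I = 0 gives the reaction function q_I = (384 - 2q_E)/4.
Ember substitutes q_I(q_E) into its own profit: π_E = q_E(400 - 2q_E - (384 - 2q_E)/2) - 16q_E = (208 - q_E)q_E - 16q_E.
Maximising: ∂π_E/∂q_E = 192 - 2q_E = 0, giving q_E = 96.
Then q_I = (384 - 2·96)/4 = 48.

48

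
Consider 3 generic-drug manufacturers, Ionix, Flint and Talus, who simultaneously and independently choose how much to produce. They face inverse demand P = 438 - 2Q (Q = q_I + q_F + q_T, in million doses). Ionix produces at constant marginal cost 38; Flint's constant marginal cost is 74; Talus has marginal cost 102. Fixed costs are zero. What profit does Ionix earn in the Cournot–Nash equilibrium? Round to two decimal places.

7812.50

Ionix's profit: π_I = (438 - 2Q)q_I - (38q_I). Setting ∂π_I/∂q_I = 0: 400 - 4q_I - 2(q_F + q_T) = 0.
Flint's profit: π_F = (438 - 2Q)q_F - (74q_F). Setting ∂π_F/∂q_F = 0: 364 - 4q_F - 2(q_I + q_T) = 0.
Talus's first-order condition: 336 - 4q_T - 2(q_I + q_F) = 0.
Adding the 3 first-order conditions: 1100 − 8Q = 0, so Q = 275/2.
Back-substituting: q_I = (400 − 275)/2 = 125/2, q_F = (364 − 275)/2 = 89/2, q_T = (336 − 275)/2 = 61/2.
Price P = 438 - 2·(275/2) = 163.
Ionix's profit: (163 - 38)·(125/2) = 7812.5000.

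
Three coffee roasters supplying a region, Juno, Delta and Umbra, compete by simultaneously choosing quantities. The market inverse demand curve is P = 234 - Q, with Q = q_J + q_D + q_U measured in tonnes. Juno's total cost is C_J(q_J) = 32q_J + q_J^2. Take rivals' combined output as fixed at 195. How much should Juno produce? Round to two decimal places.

With rivals' combined output fixed at 195, Juno's profit is π_J = (234 - 195 - q_J)q_J - (32q_J + q_J²) = (39 - q_J)q_J - (32q_J + q_J²).
∂π_J/∂q_J = 7 - 4q_J = 0, so q_J = 7/4.

1.75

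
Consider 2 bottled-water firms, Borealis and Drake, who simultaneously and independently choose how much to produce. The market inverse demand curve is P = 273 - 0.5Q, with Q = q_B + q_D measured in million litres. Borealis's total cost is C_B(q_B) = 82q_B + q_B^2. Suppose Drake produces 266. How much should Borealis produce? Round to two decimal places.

With the rival's output fixed at 266, Borealis's profit is π_B = (273 - (1/2)·266 - (1/2)q_B)q_B - (82q_B + q_B²) = (140 - (1/2)q_B)q_B - (82q_B + q_B²).
∂π_B/∂q_B = 58 - 3q_B = 0, so q_B = 58/3.

19.33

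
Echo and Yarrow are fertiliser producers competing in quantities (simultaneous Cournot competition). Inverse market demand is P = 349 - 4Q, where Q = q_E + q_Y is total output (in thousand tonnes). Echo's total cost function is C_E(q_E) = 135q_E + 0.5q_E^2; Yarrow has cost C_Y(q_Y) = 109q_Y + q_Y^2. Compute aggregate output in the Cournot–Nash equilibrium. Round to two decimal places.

Echo's profit: π_E = (349 - 4Q)q_E - (135q_E + (1/2)q_E²). Setting ∂π_E/∂q_E = 0: 214 - 9q_E - 4(q_Y) = 0.
Yarrow's profit: π_Y = (349 - 4Q)q_Y - (109q_Y + q_Y²). Setting ∂π_Y/∂q_Y = 0: 240 - 10q_Y - 4(q_E) = 0.
So q_E = (214 - 4q_Y)/9 and q_Y = (240 - 4q_E)/10.
Solving the pair: q_E = 590/37, q_Y = 652/37.
Total output Q = 590/37 + 652/37 = 1242/37.

33.57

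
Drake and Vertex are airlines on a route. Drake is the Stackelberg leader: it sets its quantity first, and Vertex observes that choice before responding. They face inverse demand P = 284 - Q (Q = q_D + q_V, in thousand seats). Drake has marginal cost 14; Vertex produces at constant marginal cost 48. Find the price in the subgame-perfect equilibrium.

The follower Vertex best-responds to any q_D: π_V = (284 - Q)q_V - 48q_V.
Follower FOC: 236 - q_D - 2q_V = 0, so q_V(q_D) = (236 - q_D)/2.
The leader anticipates this reaction. Substituting into P = 284 - Q gives P = 166 - (1/2)q_D, so π_D = (166 - (1/2)q_D)q_D - 14q_D.
Leader FOC: 152 - q_D = 0, so q_D = 152.
Then q_V = (236 - 152)/2 = 42.
Total output Q = 194, so price P = 284 - 194 = 90.

90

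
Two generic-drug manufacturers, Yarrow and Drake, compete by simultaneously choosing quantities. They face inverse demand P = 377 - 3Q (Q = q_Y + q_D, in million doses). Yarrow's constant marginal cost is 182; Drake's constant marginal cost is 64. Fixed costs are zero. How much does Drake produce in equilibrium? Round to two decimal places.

47.89

Yarrow's profit: π_Y = (377 - 3Q)q_Y - (182q_Y). Setting ∂π_Y/∂q_Y = 0: 195 - 6q_Y - 3(q_D) = 0.
Drake's profit: π_D = (377 - 3Q)q_D - (64q_D). Setting ∂π_D/∂q_D = 0: 313 - 6q_D - 3(q_Y) = 0.
Rearranging gives the reaction functions q_Y = (195 - 3q_D)/6 and q_D = (313 - 3q_Y)/6.
Substituting one into the other gives q_Y = 77/9 and q_D = 431/9.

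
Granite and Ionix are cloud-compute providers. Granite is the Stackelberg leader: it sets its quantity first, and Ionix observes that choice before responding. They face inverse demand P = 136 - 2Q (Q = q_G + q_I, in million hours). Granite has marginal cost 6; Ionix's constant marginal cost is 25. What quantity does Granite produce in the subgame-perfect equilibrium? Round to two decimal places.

The follower Ionix best-responds to any q_G: π_I = (136 - 2Q)q_I - 25q_I.
Follower FOC: 111 - 2q_G - 4q_I = 0, so q_I(q_G) = (111 - 2q_G)/4.
The leader anticipates this reaction. Substituting into P = 136 - 2Q gives P = 161/2 - q_G, so π_G = (161/2 - q_G)q_G - 6q_G.
Leader FOC: 149/2 - 2q_G = 0, so q_G = 149/4.
Then q_I = (111 - 2·(149/4))/4 = 73/8.

37.25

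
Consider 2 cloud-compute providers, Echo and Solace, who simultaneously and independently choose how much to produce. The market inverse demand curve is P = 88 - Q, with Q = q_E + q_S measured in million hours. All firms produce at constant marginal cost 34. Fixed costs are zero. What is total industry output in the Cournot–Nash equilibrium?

36

Each firm earns π_i = (88 - Q)q_i - 34q_i.
Setting ∂π_i/∂q_i = 0 with rivals' quantities fixed: 54 - 2q_i - q_j = 0.
By symmetry each firm produces the same amount; substituting q_j = q_i yields q_i = 54/3 = 18.
Total output Q = 18 + 18 = 36.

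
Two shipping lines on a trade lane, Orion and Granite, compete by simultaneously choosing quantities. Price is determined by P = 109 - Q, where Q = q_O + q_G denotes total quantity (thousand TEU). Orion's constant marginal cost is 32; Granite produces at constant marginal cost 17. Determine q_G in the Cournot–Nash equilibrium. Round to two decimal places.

Orion's profit: π_O = (109 - Q)q_O - (32q_O). Setting ∂π_O/∂q_O = 0: 77 - 2q_O - (q_G) = 0.
Granite's profit: π_G = (109 - Q)q_G - (17q_G). Setting ∂π_G/∂q_G = 0: 92 - 2q_G - (q_O) = 0.
Rearranging gives the reaction functions q_O = (77 - q_G)/2 and q_G = (92 - q_O)/2.
Substituting one into the other gives q_O = 62/3 and q_G = 107/3.

35.67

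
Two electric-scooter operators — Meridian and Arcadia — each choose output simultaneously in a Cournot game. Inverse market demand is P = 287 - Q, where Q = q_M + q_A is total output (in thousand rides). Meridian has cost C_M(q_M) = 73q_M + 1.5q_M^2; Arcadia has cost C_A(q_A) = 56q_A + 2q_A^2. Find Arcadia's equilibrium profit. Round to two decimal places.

3158.67

Meridian's profit: π_M = (287 - Q)q_M - (73q_M + (3/2)q_M²). Setting ∂π_M/∂q_M = 0: 214 - 5q_M - (q_A) = 0.
Arcadia's first-order condition: 231 - 6q_A - (q_M) = 0.
Best responses: q_M = (214 - q_A)/5, q_A = (231 - q_M)/6.
Substituting one into the other gives q_M = 1053/29 and q_A = 941/29.
Price P = 287 - 1994/29 = 218.2414.
Arcadia's profit: 218.2414·(941/29) - 56·(941/29) - 2(941/29)² = 3158.6718.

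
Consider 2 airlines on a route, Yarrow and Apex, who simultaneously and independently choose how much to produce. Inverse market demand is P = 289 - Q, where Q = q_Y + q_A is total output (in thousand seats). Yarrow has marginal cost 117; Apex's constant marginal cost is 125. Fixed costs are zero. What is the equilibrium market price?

Yarrow's profit: π_Y = (289 - Q)q_Y - (117q_Y). Setting ∂π_Y/∂q_Y = 0: 172 - 2q_Y - (q_A) = 0.
Apex's first-order condition: 164 - 2q_A - (q_Y) = 0.
So q_Y = (172 - q_A)/2 and q_A = (164 - q_Y)/2.
Solving the pair: q_Y = 60, q_A = 52.
Total output Q = 112, so price P = 289 - 112 = 177.

177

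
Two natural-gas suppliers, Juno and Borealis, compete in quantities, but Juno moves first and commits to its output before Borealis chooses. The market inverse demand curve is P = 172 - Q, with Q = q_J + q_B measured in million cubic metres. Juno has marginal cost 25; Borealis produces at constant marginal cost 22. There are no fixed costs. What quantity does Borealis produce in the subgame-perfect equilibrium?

39

The follower Borealis best-responds to any q_J: π_B = (172 - Q)q_B - 22q_B.
Setting the follower's marginal profit to zero, 150 - q_J - 2q_B = 0, i.e. q_B = (150 - q_J)/2.
The leader anticipates this reaction. Substituting into P = 172 - Q gives P = 97 - (1/2)q_J, so π_J = (97 - (1/2)q_J)q_J - 25q_J.
Leader FOC: 72 - q_J = 0, so q_J = 72.
Then q_B = (150 - 72)/2 = 39.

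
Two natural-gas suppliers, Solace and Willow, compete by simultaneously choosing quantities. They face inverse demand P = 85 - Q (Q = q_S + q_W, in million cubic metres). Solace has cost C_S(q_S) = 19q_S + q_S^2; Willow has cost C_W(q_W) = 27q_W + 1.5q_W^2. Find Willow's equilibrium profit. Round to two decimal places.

Solace's profit: π_S = (85 - Q)q_S - (19q_S + q_S²). Setting ∂π_S/∂q_S = 0: 66 - 4q_S - (q_W) = 0.
Willow's profit: π_W = (85 - Q)q_W - (27q_W + (3/2)q_W²). Setting ∂π_W/∂q_W = 0: 58 - 5q_W - (q_S) = 0.
So q_S = (66 - q_W)/4 and q_W = (58 - q_S)/5.
Substituting one into the other gives q_S = 272/19 and q_W = 166/19.
Price P = 85 - 438/19 = 1177/19.
Willow's profit: (1177/19)·(166/19) - 27·(166/19) - (3/2)(166/19)² = 190.8310.

190.83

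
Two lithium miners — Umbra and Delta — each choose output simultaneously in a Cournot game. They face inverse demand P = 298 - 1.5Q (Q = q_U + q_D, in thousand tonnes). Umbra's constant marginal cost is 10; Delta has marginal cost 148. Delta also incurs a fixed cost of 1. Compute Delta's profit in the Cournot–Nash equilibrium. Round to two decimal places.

9.67

Umbra's profit: π_U = (298 - 1.5Q)q_U - (10q_U). Setting ∂π_U/∂q_U = 0: 288 - 3q_U - (3/2)(q_D) = 0.
Delta's profit: π_D = (298 - 1.5Q)q_D - (148q_D). Setting ∂π_D/∂q_D = 0: 150 - 3q_D - (3/2)(q_U) = 0.
Rearranging gives the reaction functions q_U = (288 - (3/2)q_D)/3 and q_D = (150 - (3/2)q_U)/3.
Solving the pair: q_U = 284/3, q_D = 8/3.
Price P = 298 - (3/2)·(292/3) = 152.
Delta's profit: (152 - 148)·(8/3) - 1 = 29/3.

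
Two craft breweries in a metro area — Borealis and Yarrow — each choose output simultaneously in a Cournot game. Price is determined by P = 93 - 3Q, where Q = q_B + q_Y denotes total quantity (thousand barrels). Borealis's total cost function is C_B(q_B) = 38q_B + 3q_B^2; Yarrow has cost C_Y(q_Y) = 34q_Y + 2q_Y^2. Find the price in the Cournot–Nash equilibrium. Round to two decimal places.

Borealis's profit: π_B = (93 - 3Q)q_B - (38q_B + 3q_B²). Setting ∂π_B/∂q_B = 0: 55 - 12q_B - 3(q_Y) = 0.
Yarrow's profit: π_Y = (93 - 3Q)q_Y - (34q_Y + 2q_Y²). Setting ∂π_Y/∂q_Y = 0: 59 - 10q_Y - 3(q_B) = 0.
Rearranging gives the reaction functions q_B = (55 - 3q_Y)/12 and q_Y = (59 - 3q_B)/10.
Solving the pair: q_B = 373/111, q_Y = 181/37.
Total output Q = 916/111, so price P = 93 - 3·(916/111) = 68.2432.

68.24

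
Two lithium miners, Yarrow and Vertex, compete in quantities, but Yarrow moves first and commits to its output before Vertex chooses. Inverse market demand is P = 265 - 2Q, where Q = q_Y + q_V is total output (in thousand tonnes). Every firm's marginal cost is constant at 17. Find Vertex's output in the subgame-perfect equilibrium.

The follower Vertex best-responds to any q_Y: π_V = (265 - 2Q)q_V - 17q_V.
Follower FOC: 248 - 2q_Y - 4q_V = 0, so q_V(q_Y) = (248 - 2q_Y)/4.
The leader anticipates this reaction. Substituting into P = 265 - 2Q gives P = 141 - q_Y, so π_Y = (141 - q_Y)q_Y - 17q_Y.
Leader FOC: 124 - 2q_Y = 0, so q_Y = 62.
Then q_V = (248 - 2·62)/4 = 31.

31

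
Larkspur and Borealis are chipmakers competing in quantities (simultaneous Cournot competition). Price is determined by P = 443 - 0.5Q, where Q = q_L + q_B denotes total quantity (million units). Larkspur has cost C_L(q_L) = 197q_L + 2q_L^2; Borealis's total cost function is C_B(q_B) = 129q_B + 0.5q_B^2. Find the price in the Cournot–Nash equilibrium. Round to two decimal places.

351.62

Larkspur's profit: π_L = (443 - 0.5Q)q_L - (197q_L + 2q_L²). Setting ∂π_L/∂q_L = 0: 246 - 5q_L - (1/2)(q_B) = 0.
Borealis's profit: π_B = (443 - 0.5Q)q_B - (129q_B + (1/2)q_B²). Setting ∂π_B/∂q_B = 0: 314 - 2q_B - (1/2)(q_L) = 0.
Rearranging gives the reaction functions q_L = (246 - (1/2)q_B)/5 and q_B = (314 - (1/2)q_L)/2.
Solving the pair: q_L = 1340/39, q_B = 148.4103.
Total output Q = 182.7692, so price P = 443 - (1/2)·182.7692 = 351.6154.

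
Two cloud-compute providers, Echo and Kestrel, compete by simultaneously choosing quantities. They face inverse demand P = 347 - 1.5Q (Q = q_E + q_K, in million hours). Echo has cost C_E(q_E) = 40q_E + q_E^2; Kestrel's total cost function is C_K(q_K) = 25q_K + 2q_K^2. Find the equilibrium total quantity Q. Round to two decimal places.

Echo's profit: π_E = (347 - 1.5Q)q_E - (40q_E + q_E²). Setting ∂π_E/∂q_E = 0: 307 - 5q_E - (3/2)(q_K) = 0.
Kestrel's profit: π_K = (347 - 1.5Q)q_K - (25q_K + 2q_K²). Setting ∂π_K/∂q_K = 0: 322 - 7q_K - (3/2)(q_E) = 0.
Rearranging gives the reaction functions q_E = (307 - (3/2)q_K)/5 and q_K = (322 - (3/2)q_E)/7.
Solving the pair: q_E = 50.8702, q_K = 35.0992.
Total output Q = 50.8702 + 35.0992 = 85.9695.

85.97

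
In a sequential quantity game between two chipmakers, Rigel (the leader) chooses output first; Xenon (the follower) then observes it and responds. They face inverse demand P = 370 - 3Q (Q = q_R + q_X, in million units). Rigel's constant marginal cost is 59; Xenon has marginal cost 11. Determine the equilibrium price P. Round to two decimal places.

124.75

Solve by backward induction. Given q_R, the follower Xenon maximises π_X = (370 - 3q_R - 3q_X)q_X - 11q_X.
Follower FOC: 359 - 3q_R - 6q_X = 0, so q_X(q_R) = (359 - 3q_R)/6.
Rigel substitutes q_X(q_R) into its own profit: π_R = q_R(370 - 3q_R - (359 - 3q_R)/2) - 59q_R = (381/2 - (3/2)q_R)q_R - 59q_R.
Maximising: ∂π_R/∂q_R = 263/2 - 3q_R = 0, giving q_R = 263/6.
Then q_X = (359 - 3·(263/6))/6 = 455/12.
Total output Q = 327/4, so price P = 370 - 3·(327/4) = 499/4.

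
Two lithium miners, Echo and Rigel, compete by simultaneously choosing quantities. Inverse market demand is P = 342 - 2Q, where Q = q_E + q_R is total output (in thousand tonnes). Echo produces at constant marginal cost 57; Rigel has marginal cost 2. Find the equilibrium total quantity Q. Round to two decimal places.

Echo's profit: π_E = (342 - 2Q)q_E - (57q_E). Setting ∂π_E/∂q_E = 0: 285 - 4q_E - 2(q_R) = 0.
Rigel's first-order condition: 340 - 4q_R - 2(q_E) = 0.
So q_E = (285 - 2q_R)/4 and q_R = (340 - 2q_E)/4.
Substituting one into the other gives q_E = 115/3 and q_R = 395/6.
Total output Q = 115/3 + 395/6 = 625/6.

104.17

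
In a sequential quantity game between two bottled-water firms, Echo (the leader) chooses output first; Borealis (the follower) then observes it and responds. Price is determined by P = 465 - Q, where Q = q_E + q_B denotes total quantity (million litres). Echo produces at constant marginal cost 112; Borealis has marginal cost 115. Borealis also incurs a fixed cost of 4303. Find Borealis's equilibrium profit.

3093

Solve by backward induction. Given q_E, the follower Borealis maximises π_B = (465 - q_E - q_B)q_B - 115q_B.
Setting the follower's marginal profit to zero, 350 - q_E - 2q_B = 0, i.e. q_B = (350 - q_E)/2.
Echo substitutes q_B(q_E) into its own profit: π_E = q_E(465 - q_E - (350 - q_E)/2) - 112q_E = (290 - (1/2)q_E)q_E - 112q_E.
Maximising: ∂π_E/∂q_E = 178 - q_E = 0, giving q_E = 178.
Then q_B = (350 - 178)/2 = 86.
Price P = 465 - 264 = 201.
Borealis's profit: (201 - 115)·86 - 4303 = 3093.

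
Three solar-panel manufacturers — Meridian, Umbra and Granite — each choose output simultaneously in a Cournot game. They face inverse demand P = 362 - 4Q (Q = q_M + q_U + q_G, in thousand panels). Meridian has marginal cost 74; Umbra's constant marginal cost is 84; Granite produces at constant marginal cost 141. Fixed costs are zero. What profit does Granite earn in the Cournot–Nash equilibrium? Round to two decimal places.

Meridian's profit: π_M = (362 - 4Q)q_M - (74q_M). Setting ∂π_M/∂q_M = 0: 288 - 8q_M - 4(q_U + q_G) = 0.
Umbra's first-order condition: 278 - 8q_U - 4(q_M + q_G) = 0.
Granite's profit: π_G = (362 - 4Q)q_G - (141q_G). Setting ∂π_G/∂q_G = 0: 221 - 8q_G - 4(q_M + q_U) = 0.
Adding the 3 conditions: 787 − 8Q − 8Q = 0, i.e. Q = 787/16.
Back-substituting: q_M = (288 − 787/4)/4 = 365/16, q_U = (278 − 787/4)/4 = 325/16, q_G = (221 − 787/4)/4 = 97/16.
Price P = 362 - 4·(787/16) = 661/4.
Granite's profit: (661/4 - 141)·(97/16) = 147.0156.

147.02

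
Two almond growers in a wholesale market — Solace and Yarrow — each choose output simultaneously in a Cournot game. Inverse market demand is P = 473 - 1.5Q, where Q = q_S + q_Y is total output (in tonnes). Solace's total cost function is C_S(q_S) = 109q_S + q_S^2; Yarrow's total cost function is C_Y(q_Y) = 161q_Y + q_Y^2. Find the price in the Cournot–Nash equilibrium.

Solace's profit: π_S = (473 - 1.5Q)q_S - (109q_S + q_S²). Setting ∂π_S/∂q_S = 0: 364 - 5q_S - (3/2)(q_Y) = 0.
Yarrow's profit: π_Y = (473 - 1.5Q)q_Y - (161q_Y + q_Y²). Setting ∂π_Y/∂q_Y = 0: 312 - 5q_Y - (3/2)(q_S) = 0.
So q_S = (364 - (3/2)q_Y)/5 and q_Y = (312 - (3/2)q_S)/5.
Substituting one into the other gives q_S = 416/7 and q_Y = 312/7.
Total output Q = 104, so price P = 473 - (3/2)·104 = 317.

317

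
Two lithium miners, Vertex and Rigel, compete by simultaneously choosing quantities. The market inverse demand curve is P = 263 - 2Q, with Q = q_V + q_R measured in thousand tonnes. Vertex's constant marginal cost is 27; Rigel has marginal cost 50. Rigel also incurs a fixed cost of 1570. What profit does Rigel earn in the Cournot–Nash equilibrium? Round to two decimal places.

Vertex's profit: π_V = (263 - 2Q)q_V - (27q_V). Setting ∂π_V/∂q_V = 0: 236 - 4q_V - 2(q_R) = 0.
Rigel's first-order condition: 213 - 4q_R - 2(q_V) = 0.
Best responses: q_V = (236 - 2q_R)/4, q_R = (213 - 2q_V)/4.
Substituting one into the other gives q_V = 259/6 and q_R = 95/3.
Price P = 263 - 2·(449/6) = 340/3.
Rigel's profit: (340/3 - 50)·(95/3) - 1570 = 435.5556.

435.56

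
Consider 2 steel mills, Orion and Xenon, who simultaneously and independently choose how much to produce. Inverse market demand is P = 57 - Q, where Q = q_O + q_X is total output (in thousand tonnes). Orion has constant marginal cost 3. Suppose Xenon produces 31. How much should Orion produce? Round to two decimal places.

11.50

With the rival's output fixed at 31, Orion's profit is π_O = (57 - 31 - q_O)q_O - (3q_O) = (26 - q_O)q_O - (3q_O).
∂π_O/∂q_O = 23 - 2q_O = 0, so q_O = 23/2.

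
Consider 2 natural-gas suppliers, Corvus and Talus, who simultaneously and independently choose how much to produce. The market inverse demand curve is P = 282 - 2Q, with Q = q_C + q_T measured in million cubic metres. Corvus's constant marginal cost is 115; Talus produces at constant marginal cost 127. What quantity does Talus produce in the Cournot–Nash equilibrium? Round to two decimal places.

Corvus's profit: π_C = (282 - 2Q)q_C - (115q_C). Setting ∂π_C/∂q_C = 0: 167 - 4q_C - 2(q_T) = 0.
Talus's profit: π_T = (282 - 2Q)q_T - (127q_T). Setting ∂π_T/∂q_T = 0: 155 - 4q_T - 2(q_C) = 0.
Best responses: q_C = (167 - 2q_T)/4, q_T = (155 - 2q_C)/4.
Solving the pair: q_C = 179/6, q_T = 143/6.

23.83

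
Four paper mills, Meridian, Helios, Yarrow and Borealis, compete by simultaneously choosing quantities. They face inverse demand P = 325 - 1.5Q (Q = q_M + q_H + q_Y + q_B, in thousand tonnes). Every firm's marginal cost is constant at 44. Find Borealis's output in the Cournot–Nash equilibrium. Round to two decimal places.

Each firm earns π_i = (325 - 1.5Q)q_i - 44q_i.
Setting ∂π_i/∂q_i = 0 with rivals' quantities fixed: 281 - 3q_i - (3/2)·Σ_{j≠i} q_j = 0.
By symmetry each firm produces the same amount; substituting Σ_{j≠i} q_j = 3q_i yields q_i = 281/(15/2) = 562/15.

37.47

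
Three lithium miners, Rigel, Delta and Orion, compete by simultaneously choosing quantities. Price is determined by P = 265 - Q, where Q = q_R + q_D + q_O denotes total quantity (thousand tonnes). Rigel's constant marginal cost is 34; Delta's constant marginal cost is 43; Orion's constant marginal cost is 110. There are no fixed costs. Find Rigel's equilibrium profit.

6241

Rigel's profit: π_R = (265 - Q)q_R - (34q_R). Setting ∂π_R/∂q_R = 0: 231 - 2q_R - (q_D + q_O) = 0.
Delta's first-order condition: 222 - 2q_D - (q_R + q_O) = 0.
Orion's profit: π_O = (265 - Q)q_O - (110q_O). Setting ∂π_O/∂q_O = 0: 155 - 2q_O - (q_R + q_D) = 0.
Adding the 3 conditions: 608 − 2Q − 2Q = 0, i.e. Q = 152.
Back-substituting: q_R = (231 − 152) = 79, q_D = (222 − 152) = 70, q_O = (155 − 152) = 3.
Price P = 265 - 152 = 113.
Rigel's profit: (113 - 34)·79 = 6241.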